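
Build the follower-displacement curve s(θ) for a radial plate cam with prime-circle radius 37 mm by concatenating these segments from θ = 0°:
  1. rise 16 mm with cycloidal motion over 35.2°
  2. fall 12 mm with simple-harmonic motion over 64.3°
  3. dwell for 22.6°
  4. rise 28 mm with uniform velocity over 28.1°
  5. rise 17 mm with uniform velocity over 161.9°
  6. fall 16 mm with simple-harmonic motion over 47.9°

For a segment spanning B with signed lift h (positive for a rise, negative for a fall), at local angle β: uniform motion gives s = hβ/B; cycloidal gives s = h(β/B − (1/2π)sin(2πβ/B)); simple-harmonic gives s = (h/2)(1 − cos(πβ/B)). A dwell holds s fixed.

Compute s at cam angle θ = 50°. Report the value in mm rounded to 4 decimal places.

seg 1 [0°–35.2°] cycloidal, h=16: full span → s += 16 → s = 16.0000
seg 2 [35.2°–99.5°] simple-harmonic, h=-12: θ=50° here. β=14.8, B=64.3. -12/2·(1 − cos(π·0.2302)) = -1.5015 → s = 14.4985

14.4985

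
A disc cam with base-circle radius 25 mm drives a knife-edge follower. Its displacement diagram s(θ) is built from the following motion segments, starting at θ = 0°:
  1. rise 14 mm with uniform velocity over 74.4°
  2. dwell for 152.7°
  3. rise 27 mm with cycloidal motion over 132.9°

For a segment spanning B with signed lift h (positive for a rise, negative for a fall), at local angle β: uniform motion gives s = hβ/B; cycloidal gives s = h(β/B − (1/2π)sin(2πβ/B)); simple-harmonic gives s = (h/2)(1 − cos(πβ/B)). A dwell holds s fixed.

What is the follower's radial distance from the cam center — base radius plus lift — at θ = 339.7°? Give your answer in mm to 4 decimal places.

seg 1 [0°–74.4°] uniform, h=14: full span → s += 14 → s = 14.0000
seg 2 [74.4°–227.1°] dwell: s stays 14.0000
seg 3 [227.1°–360°] cycloidal, h=27: θ=339.7° here. β=112.6, B=132.9. 27·(0.8473 − sin(2π·0.8473)/(2π)) = 26.3954 → s = 40.3954
radial distance = base radius + s = 25 + 40.3954 = 65.3954

65.3954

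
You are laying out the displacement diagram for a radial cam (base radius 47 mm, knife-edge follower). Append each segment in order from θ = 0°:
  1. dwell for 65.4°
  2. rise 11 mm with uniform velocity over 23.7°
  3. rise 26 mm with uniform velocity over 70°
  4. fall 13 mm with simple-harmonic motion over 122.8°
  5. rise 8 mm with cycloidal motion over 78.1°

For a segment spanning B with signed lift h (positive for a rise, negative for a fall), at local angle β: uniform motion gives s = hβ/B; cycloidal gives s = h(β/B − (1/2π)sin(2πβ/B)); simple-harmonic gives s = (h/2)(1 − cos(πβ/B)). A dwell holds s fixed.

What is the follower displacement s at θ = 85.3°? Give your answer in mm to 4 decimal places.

seg 1 [0°–65.4°] dwell: s stays 0.0000
seg 2 [65.4°–89.1°] uniform, h=11: θ=85.3° here. β=19.9, B=23.7. 11·19.9/23.7 = 9.2363 → s = 9.2363

9.2363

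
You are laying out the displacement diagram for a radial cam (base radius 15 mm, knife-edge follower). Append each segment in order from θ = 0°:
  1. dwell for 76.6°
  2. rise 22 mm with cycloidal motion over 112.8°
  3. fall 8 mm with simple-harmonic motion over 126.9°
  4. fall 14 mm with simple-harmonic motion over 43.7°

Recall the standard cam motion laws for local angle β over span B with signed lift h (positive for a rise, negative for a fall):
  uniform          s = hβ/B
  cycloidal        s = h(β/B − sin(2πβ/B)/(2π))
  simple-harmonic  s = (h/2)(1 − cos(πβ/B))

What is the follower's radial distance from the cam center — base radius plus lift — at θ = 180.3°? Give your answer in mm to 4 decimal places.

seg 1 [0°–76.6°] dwell: s stays 0.0000
seg 2 [76.6°–189.4°] cycloidal, h=22: θ=180.3° here. β=103.7, B=112.8. 22·(0.9193 − sin(2π·0.9193)/(2π)) = 21.9250 → s = 21.9250
radial distance = base radius + s = 15 + 21.9250 = 36.9250

36.9250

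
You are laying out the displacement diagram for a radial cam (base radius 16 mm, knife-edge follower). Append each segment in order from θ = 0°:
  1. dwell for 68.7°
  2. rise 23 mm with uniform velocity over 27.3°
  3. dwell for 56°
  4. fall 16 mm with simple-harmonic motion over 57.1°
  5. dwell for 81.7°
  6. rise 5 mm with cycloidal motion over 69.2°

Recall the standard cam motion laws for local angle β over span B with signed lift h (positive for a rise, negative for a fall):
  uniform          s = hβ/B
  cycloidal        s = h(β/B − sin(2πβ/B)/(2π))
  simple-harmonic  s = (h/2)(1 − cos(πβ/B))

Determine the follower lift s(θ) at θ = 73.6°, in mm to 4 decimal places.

seg 1 [0°–68.7°] dwell: s stays 0.0000
seg 2 [68.7°–96°] uniform, h=23: θ=73.6° here. β=4.9, B=27.3. 23·4.9/27.3 = 4.1282 → s = 4.1282

4.1282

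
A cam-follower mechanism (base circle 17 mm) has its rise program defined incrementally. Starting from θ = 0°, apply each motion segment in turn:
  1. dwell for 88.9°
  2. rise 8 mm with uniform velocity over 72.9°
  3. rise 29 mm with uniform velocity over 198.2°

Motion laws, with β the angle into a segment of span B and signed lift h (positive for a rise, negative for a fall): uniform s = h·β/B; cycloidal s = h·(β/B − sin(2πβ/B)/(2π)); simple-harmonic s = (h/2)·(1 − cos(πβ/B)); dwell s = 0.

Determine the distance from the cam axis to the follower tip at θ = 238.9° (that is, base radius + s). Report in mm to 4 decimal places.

seg 1 [0°–88.9°] dwell: s stays 0.0000
seg 2 [88.9°–161.8°] uniform, h=8: full span → s += 8 → s = 8.0000
seg 3 [161.8°–360°] uniform, h=29: θ=238.9° here. β=77.1, B=198.2. 29·77.1/198.2 = 11.2810 → s = 19.2810
radial distance = base radius + s = 17 + 19.2810 = 36.2810

36.2810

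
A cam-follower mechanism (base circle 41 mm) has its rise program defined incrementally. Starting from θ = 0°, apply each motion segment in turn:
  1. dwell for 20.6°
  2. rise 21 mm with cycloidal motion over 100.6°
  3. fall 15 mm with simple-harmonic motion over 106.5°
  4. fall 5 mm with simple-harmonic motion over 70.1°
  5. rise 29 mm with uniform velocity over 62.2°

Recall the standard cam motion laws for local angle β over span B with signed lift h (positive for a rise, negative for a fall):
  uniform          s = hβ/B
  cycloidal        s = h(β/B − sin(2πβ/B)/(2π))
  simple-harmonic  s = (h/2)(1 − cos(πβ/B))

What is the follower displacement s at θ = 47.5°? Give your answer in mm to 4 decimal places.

seg 1 [0°–20.6°] dwell: s stays 0.0000
seg 2 [20.6°–121.2°] cycloidal, h=21: θ=47.5° here. β=26.9, B=100.6. 21·(0.2674 − sin(2π·0.2674)/(2π)) = 2.2930 → s = 2.2930

2.2930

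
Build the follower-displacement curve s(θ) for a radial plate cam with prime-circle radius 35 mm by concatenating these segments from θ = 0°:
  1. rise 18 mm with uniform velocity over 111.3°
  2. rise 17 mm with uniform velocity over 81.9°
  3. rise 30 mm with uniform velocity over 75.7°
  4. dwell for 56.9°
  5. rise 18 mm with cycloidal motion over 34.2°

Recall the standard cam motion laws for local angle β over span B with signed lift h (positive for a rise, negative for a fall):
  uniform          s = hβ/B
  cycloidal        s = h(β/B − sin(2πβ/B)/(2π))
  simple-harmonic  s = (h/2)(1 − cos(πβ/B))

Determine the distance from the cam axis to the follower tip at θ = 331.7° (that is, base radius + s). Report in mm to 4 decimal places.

seg 1 [0°–111.3°] uniform, h=18: full span → s += 18 → s = 18.0000
seg 2 [111.3°–193.2°] uniform, h=17: full span → s += 17 → s = 35.0000
seg 3 [193.2°–268.9°] uniform, h=30: full span → s += 30 → s = 65.0000
seg 4 [268.9°–325.8°] dwell: s stays 65.0000
seg 5 [325.8°–360°] cycloidal, h=18: θ=331.7° here. β=5.9, B=34.2. 18·(0.1725 − sin(2π·0.1725)/(2π)) = 0.5733 → s = 65.5733
radial distance = base radius + s = 35 + 65.5733 = 100.5733

100.5733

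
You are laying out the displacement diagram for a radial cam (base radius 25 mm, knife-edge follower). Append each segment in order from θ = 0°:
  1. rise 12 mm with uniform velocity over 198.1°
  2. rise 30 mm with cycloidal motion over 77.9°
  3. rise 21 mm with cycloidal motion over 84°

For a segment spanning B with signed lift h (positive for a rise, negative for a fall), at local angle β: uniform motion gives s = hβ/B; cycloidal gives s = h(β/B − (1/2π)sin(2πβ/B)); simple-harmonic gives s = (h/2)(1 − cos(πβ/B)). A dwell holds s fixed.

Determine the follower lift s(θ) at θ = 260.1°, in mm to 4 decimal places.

seg 1 [0°–198.1°] uniform, h=12: full span → s += 12 → s = 12.0000
seg 2 [198.1°–276°] cycloidal, h=30: θ=260.1° here. β=62, B=77.9. 30·(0.7959 − sin(2π·0.7959)/(2π)) = 28.4543 → s = 40.4543

40.4543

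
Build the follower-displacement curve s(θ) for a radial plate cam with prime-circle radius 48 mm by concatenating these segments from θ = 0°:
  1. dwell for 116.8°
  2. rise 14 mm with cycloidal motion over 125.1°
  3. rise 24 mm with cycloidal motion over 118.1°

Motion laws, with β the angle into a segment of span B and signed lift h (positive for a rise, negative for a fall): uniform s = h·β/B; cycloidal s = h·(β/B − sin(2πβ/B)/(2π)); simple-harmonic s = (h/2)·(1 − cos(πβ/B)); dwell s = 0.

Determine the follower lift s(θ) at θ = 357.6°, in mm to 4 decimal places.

seg 1 [0°–116.8°] dwell: s stays 0.0000
seg 2 [116.8°–241.9°] cycloidal, h=14: full span → s += 14 → s = 14.0000
seg 3 [241.9°–360°] cycloidal, h=24: θ=357.6° here. β=115.7, B=118.1. 24·(0.9797 − sin(2π·0.9797)/(2π)) = 23.9987 → s = 37.9987

37.9987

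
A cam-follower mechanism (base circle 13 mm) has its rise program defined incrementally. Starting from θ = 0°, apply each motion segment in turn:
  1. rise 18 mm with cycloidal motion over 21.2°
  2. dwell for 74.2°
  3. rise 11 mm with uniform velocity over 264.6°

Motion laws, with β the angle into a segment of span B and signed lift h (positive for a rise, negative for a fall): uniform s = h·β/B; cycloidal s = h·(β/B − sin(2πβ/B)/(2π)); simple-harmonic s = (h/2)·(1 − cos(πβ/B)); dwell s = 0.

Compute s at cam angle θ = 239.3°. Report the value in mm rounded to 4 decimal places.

seg 1 [0°–21.2°] cycloidal, h=18: full span → s += 18 → s = 18.0000
seg 2 [21.2°–95.4°] dwell: s stays 18.0000
seg 3 [95.4°–360°] uniform, h=11: θ=239.3° here. β=143.9, B=264.6. 11·143.9/264.6 = 5.9822 → s = 23.9822

23.9822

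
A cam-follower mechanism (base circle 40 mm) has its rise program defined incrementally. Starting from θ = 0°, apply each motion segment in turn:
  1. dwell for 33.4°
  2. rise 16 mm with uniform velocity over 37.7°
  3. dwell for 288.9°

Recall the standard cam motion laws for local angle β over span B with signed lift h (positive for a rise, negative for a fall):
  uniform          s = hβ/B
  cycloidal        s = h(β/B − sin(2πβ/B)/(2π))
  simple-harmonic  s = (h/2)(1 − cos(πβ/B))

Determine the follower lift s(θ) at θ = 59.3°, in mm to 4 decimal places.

seg 1 [0°–33.4°] dwell: s stays 0.0000
seg 2 [33.4°–71.1°] uniform, h=16: θ=59.3° here. β=25.9, B=37.7. 16·25.9/37.7 = 10.9920 → s = 10.9920

10.9920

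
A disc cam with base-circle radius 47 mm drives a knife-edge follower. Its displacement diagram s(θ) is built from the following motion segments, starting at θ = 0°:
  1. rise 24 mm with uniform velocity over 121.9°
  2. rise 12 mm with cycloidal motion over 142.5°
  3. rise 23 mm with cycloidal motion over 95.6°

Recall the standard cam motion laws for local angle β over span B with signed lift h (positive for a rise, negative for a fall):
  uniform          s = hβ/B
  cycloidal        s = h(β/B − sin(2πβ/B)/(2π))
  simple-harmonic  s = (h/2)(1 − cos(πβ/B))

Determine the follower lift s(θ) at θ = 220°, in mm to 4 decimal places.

seg 1 [0°–121.9°] uniform, h=24: full span → s += 24 → s = 24.0000
seg 2 [121.9°–264.4°] cycloidal, h=12: θ=220° here. β=98.1, B=142.5. 12·(0.6884 − sin(2π·0.6884)/(2π)) = 10.0297 → s = 34.0297

34.0297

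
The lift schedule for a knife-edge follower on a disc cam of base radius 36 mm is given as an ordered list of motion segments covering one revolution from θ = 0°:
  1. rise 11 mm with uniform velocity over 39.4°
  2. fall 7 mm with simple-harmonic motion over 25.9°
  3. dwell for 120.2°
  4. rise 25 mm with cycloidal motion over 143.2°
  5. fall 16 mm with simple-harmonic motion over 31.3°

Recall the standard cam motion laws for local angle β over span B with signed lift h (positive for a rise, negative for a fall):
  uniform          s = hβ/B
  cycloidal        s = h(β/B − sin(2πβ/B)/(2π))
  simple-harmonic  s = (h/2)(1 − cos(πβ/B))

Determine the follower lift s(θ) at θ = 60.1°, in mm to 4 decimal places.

seg 1 [0°–39.4°] uniform, h=11: full span → s += 11 → s = 11.0000
seg 2 [39.4°–65.3°] simple-harmonic, h=-7: θ=60.1° here. β=20.7, B=25.9. -7/2·(1 − cos(π·0.7992)) = -6.3266 → s = 4.6734

4.6734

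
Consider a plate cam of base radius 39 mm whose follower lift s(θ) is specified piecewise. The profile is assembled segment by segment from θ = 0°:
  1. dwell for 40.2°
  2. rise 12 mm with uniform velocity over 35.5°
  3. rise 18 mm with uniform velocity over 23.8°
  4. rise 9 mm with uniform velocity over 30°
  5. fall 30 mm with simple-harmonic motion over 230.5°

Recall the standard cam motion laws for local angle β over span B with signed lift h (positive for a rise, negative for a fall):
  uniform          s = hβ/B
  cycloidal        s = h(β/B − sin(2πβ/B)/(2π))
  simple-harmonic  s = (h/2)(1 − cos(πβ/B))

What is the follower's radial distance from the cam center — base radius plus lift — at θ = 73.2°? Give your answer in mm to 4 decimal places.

seg 1 [0°–40.2°] dwell: s stays 0.0000
seg 2 [40.2°–75.7°] uniform, h=12: θ=73.2° here. β=33, B=35.5. 12·33/35.5 = 11.1549 → s = 11.1549
radial distance = base radius + s = 39 + 11.1549 = 50.1549

50.1549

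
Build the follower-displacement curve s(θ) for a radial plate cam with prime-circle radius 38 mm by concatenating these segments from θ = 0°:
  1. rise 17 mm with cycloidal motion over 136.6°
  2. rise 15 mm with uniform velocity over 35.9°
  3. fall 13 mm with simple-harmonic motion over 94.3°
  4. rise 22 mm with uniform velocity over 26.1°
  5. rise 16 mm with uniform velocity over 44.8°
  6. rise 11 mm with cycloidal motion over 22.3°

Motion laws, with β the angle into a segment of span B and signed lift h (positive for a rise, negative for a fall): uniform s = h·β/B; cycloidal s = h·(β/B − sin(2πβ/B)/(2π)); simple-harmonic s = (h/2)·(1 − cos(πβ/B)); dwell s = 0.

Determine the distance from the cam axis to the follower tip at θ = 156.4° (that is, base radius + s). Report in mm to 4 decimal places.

seg 1 [0°–136.6°] cycloidal, h=17: full span → s += 17 → s = 17.0000
seg 2 [136.6°–172.5°] uniform, h=15: θ=156.4° here. β=19.8, B=35.9. 15·19.8/35.9 = 8.2730 → s = 25.2730
radial distance = base radius + s = 38 + 25.2730 = 63.2730

63.2730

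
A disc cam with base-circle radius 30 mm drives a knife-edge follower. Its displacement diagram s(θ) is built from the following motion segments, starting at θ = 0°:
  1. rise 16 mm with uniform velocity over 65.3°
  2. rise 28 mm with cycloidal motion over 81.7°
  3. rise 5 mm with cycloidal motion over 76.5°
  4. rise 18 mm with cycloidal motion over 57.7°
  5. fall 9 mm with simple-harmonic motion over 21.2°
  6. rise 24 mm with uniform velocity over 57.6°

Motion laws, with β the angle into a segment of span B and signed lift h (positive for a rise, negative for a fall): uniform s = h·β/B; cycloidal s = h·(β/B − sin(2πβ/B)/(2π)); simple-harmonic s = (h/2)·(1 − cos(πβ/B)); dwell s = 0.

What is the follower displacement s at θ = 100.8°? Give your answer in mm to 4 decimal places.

seg 1 [0°–65.3°] uniform, h=16: full span → s += 16 → s = 16.0000
seg 2 [65.3°–147°] cycloidal, h=28: θ=100.8° here. β=35.5, B=81.7. 28·(0.4345 − sin(2π·0.4345)/(2π)) = 10.3842 → s = 26.3842

26.3842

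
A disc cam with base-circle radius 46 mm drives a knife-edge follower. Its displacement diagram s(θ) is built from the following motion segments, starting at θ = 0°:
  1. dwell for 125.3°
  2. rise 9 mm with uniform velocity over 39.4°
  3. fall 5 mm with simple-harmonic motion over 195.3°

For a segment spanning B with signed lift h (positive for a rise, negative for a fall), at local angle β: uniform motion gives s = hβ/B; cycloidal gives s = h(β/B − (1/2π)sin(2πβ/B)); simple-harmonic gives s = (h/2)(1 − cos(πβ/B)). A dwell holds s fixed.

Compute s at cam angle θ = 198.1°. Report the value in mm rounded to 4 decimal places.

seg 1 [0°–125.3°] dwell: s stays 0.0000
seg 2 [125.3°–164.7°] uniform, h=9: full span → s += 9 → s = 9.0000
seg 3 [164.7°–360°] simple-harmonic, h=-5: θ=198.1° here. β=33.4, B=195.3. -5/2·(1 − cos(π·0.1710)) = -0.3522 → s = 8.6478

8.6478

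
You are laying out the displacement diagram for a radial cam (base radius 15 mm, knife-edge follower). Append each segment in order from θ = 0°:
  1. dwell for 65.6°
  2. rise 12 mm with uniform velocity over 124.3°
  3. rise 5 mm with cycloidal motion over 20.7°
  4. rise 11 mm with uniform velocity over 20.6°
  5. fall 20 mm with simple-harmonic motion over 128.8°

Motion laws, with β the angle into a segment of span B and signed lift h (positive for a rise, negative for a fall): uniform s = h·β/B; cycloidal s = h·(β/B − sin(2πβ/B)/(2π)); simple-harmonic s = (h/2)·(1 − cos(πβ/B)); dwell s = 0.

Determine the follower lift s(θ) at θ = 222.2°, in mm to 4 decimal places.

seg 1 [0°–65.6°] dwell: s stays 0.0000
seg 2 [65.6°–189.9°] uniform, h=12: full span → s += 12 → s = 12.0000
seg 3 [189.9°–210.6°] cycloidal, h=5: full span → s += 5 → s = 17.0000
seg 4 [210.6°–231.2°] uniform, h=11: θ=222.2° here. β=11.6, B=20.6. 11·11.6/20.6 = 6.1942 → s = 23.1942

23.1942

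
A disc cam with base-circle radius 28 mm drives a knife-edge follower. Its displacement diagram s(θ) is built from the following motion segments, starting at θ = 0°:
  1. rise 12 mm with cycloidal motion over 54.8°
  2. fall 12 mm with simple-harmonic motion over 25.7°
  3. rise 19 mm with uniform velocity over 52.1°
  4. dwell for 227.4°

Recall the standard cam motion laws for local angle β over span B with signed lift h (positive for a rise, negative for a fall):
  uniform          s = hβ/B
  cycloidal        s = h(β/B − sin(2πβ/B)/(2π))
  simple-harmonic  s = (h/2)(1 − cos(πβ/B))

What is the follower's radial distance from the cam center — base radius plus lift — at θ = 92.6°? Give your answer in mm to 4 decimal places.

seg 1 [0°–54.8°] cycloidal, h=12: full span → s += 12 → s = 12.0000
seg 2 [54.8°–80.5°] simple-harmonic, h=-12: full span → s += -12 → s = 0.0000
seg 3 [80.5°–132.6°] uniform, h=19: θ=92.6° here. β=12.1, B=52.1. 19·12.1/52.1 = 4.4127 → s = 4.4127
radial distance = base radius + s = 28 + 4.4127 = 32.4127

32.4127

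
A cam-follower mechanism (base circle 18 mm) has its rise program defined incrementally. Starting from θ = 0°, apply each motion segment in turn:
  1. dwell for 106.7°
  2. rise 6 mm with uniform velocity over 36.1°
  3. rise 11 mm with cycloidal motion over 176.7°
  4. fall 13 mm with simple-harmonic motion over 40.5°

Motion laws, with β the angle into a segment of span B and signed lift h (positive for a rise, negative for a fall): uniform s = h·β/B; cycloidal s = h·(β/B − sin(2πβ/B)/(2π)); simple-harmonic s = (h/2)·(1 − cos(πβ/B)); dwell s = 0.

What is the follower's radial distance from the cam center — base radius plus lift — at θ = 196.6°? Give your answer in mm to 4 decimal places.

seg 1 [0°–106.7°] dwell: s stays 0.0000
seg 2 [106.7°–142.8°] uniform, h=6: full span → s += 6 → s = 6.0000
seg 3 [142.8°–319.5°] cycloidal, h=11: θ=196.6° here. β=53.8, B=176.7. 11·(0.3045 − sin(2π·0.3045)/(2π)) = 1.7000 → s = 7.7000
radial distance = base radius + s = 18 + 7.7000 = 25.7000

25.7000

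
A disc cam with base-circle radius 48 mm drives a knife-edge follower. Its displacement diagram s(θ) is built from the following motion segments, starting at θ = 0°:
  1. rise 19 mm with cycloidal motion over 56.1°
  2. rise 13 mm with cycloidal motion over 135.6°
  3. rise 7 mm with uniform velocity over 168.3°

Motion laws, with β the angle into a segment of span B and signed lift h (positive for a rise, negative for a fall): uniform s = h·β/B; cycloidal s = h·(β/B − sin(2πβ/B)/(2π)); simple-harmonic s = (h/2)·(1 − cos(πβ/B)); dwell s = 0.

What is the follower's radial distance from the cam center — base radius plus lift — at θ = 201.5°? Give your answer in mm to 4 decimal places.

seg 1 [0°–56.1°] cycloidal, h=19: full span → s += 19 → s = 19.0000
seg 2 [56.1°–191.7°] cycloidal, h=13: full span → s += 13 → s = 32.0000
seg 3 [191.7°–360°] uniform, h=7: θ=201.5° here. β=9.8, B=168.3. 7·9.8/168.3 = 0.4076 → s = 32.4076
radial distance = base radius + s = 48 + 32.4076 = 80.4076

80.4076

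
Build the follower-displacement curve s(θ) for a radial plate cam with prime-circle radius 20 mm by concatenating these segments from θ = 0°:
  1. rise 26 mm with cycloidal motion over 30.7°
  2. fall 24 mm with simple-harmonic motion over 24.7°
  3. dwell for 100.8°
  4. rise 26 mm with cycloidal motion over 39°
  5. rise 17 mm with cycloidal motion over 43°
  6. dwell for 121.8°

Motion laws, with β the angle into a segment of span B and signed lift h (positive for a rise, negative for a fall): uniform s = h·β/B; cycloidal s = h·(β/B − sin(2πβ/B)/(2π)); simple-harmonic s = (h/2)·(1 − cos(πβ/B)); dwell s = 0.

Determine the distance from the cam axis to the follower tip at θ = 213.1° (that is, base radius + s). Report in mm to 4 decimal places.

seg 1 [0°–30.7°] cycloidal, h=26: full span → s += 26 → s = 26.0000
seg 2 [30.7°–55.4°] simple-harmonic, h=-24: full span → s += -24 → s = 2.0000
seg 3 [55.4°–156.2°] dwell: s stays 2.0000
seg 4 [156.2°–195.2°] cycloidal, h=26: full span → s += 26 → s = 28.0000
seg 5 [195.2°–238.2°] cycloidal, h=17: θ=213.1° here. β=17.9, B=43. 17·(0.4163 − sin(2π·0.4163)/(2π)) = 5.7182 → s = 33.7182
radial distance = base radius + s = 20 + 33.7182 = 53.7182

53.7182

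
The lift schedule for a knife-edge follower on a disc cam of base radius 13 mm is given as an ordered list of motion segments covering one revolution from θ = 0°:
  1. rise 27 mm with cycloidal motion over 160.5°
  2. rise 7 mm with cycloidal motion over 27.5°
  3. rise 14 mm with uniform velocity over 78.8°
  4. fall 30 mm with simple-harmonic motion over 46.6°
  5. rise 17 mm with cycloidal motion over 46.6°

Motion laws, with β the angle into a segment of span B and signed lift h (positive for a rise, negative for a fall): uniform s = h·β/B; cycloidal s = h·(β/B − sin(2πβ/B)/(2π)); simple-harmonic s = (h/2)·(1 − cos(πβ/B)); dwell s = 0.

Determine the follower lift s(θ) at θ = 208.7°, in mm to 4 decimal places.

seg 1 [0°–160.5°] cycloidal, h=27: full span → s += 27 → s = 27.0000
seg 2 [160.5°–188°] cycloidal, h=7: full span → s += 7 → s = 34.0000
seg 3 [188°–266.8°] uniform, h=14: θ=208.7° here. β=20.7, B=78.8. 14·20.7/78.8 = 3.6777 → s = 37.6777

37.6777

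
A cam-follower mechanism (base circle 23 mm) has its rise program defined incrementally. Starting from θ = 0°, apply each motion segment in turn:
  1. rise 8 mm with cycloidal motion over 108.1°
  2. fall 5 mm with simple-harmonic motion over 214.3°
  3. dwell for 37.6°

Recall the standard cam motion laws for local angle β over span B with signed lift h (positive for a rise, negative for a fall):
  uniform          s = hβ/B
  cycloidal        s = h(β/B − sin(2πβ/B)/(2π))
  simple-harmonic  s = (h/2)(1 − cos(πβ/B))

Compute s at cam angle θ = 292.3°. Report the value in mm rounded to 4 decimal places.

seg 1 [0°–108.1°] cycloidal, h=8: full span → s += 8 → s = 8.0000
seg 2 [108.1°–322.4°] simple-harmonic, h=-5: θ=292.3° here. β=184.2, B=214.3. -5/2·(1 − cos(π·0.8595)) = -4.7605 → s = 3.2395

3.2395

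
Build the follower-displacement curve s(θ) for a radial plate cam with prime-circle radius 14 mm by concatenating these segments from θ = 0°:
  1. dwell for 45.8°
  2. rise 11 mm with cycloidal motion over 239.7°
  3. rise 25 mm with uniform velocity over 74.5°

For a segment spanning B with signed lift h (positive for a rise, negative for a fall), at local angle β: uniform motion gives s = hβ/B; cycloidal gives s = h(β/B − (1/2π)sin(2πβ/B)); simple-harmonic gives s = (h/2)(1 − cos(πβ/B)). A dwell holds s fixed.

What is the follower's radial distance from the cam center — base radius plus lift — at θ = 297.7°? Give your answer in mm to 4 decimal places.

seg 1 [0°–45.8°] dwell: s stays 0.0000
seg 2 [45.8°–285.5°] cycloidal, h=11: full span → s += 11 → s = 11.0000
seg 3 [285.5°–360°] uniform, h=25: θ=297.7° here. β=12.2, B=74.5. 25·12.2/74.5 = 4.0940 → s = 15.0940
radial distance = base radius + s = 14 + 15.0940 = 29.0940

29.0940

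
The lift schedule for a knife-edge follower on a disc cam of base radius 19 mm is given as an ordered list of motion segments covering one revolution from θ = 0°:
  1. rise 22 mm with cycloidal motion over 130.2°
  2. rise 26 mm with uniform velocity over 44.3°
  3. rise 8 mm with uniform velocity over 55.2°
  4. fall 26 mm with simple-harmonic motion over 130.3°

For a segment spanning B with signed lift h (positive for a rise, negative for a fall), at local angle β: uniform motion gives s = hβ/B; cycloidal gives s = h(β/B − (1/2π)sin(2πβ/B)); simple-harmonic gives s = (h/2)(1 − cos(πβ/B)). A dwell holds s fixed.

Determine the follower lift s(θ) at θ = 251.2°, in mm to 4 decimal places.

seg 1 [0°–130.2°] cycloidal, h=22: full span → s += 22 → s = 22.0000
seg 2 [130.2°–174.5°] uniform, h=26: full span → s += 26 → s = 48.0000
seg 3 [174.5°–229.7°] uniform, h=8: full span → s += 8 → s = 56.0000
seg 4 [229.7°–360°] simple-harmonic, h=-26: θ=251.2° here. β=21.5, B=130.3. -26/2·(1 − cos(π·0.1650)) = -1.7079 → s = 54.2921

54.2921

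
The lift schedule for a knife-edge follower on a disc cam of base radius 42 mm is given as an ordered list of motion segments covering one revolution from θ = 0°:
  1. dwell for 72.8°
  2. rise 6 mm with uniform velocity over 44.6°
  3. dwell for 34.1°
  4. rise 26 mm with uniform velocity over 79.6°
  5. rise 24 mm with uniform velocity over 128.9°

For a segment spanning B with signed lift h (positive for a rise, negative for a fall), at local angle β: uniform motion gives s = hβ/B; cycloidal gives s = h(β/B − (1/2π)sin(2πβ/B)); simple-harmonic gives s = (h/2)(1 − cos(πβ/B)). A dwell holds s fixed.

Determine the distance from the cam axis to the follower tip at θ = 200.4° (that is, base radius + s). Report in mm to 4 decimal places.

seg 1 [0°–72.8°] dwell: s stays 0.0000
seg 2 [72.8°–117.4°] uniform, h=6: full span → s += 6 → s = 6.0000
seg 3 [117.4°–151.5°] dwell: s stays 6.0000
seg 4 [151.5°–231.1°] uniform, h=26: θ=200.4° here. β=48.9, B=79.6. 26·48.9/79.6 = 15.9724 → s = 21.9724
radial distance = base radius + s = 42 + 21.9724 = 63.9724

63.9724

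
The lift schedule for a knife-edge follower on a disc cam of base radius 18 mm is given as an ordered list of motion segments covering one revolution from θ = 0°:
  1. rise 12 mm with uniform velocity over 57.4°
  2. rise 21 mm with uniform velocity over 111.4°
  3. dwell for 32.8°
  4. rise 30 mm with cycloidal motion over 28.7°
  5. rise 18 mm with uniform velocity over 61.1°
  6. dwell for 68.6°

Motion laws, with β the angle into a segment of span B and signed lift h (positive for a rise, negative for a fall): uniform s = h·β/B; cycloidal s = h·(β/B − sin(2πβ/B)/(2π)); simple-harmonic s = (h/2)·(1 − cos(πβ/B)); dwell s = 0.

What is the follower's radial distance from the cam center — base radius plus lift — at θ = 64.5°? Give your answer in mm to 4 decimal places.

seg 1 [0°–57.4°] uniform, h=12: full span → s += 12 → s = 12.0000
seg 2 [57.4°–168.8°] uniform, h=21: θ=64.5° here. β=7.1, B=111.4. 21·7.1/111.4 = 1.3384 → s = 13.3384
radial distance = base radius + s = 18 + 13.3384 = 31.3384

31.3384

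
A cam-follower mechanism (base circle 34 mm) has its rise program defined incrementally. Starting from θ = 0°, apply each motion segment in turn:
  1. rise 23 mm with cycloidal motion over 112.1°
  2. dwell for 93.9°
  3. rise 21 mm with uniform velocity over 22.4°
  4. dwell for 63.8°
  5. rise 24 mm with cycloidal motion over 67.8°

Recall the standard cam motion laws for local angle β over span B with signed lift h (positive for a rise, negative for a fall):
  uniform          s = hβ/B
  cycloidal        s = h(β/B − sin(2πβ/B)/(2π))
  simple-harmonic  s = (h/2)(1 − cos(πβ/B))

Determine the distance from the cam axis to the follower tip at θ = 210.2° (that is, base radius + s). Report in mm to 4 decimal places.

seg 1 [0°–112.1°] cycloidal, h=23: full span → s += 23 → s = 23.0000
seg 2 [112.1°–206°] dwell: s stays 23.0000
seg 3 [206°–228.4°] uniform, h=21: θ=210.2° here. β=4.2, B=22.4. 21·4.2/22.4 = 3.9375 → s = 26.9375
radial distance = base radius + s = 34 + 26.9375 = 60.9375

60.9375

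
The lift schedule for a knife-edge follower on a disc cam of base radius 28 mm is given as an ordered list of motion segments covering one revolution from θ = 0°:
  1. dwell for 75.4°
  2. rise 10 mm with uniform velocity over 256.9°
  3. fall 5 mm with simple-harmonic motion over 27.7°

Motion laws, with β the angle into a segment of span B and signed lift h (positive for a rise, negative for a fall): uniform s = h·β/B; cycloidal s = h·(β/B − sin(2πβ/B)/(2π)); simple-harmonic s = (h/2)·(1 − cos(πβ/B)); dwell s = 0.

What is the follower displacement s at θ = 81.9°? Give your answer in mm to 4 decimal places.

seg 1 [0°–75.4°] dwell: s stays 0.0000
seg 2 [75.4°–332.3°] uniform, h=10: θ=81.9° here. β=6.5, B=256.9. 10·6.5/256.9 = 0.2530 → s = 0.2530

0.2530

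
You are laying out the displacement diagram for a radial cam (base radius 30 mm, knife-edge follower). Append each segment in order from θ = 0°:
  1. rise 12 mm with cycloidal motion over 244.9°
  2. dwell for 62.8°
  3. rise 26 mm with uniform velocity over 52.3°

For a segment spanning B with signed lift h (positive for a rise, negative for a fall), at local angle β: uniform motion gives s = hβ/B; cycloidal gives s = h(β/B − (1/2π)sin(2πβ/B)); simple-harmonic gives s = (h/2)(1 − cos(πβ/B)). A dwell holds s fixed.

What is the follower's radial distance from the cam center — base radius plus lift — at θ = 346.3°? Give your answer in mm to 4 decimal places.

seg 1 [0°–244.9°] cycloidal, h=12: full span → s += 12 → s = 12.0000
seg 2 [244.9°–307.7°] dwell: s stays 12.0000
seg 3 [307.7°–360°] uniform, h=26: θ=346.3° here. β=38.6, B=52.3. 26·38.6/52.3 = 19.1893 → s = 31.1893
radial distance = base radius + s = 30 + 31.1893 = 61.1893

61.1893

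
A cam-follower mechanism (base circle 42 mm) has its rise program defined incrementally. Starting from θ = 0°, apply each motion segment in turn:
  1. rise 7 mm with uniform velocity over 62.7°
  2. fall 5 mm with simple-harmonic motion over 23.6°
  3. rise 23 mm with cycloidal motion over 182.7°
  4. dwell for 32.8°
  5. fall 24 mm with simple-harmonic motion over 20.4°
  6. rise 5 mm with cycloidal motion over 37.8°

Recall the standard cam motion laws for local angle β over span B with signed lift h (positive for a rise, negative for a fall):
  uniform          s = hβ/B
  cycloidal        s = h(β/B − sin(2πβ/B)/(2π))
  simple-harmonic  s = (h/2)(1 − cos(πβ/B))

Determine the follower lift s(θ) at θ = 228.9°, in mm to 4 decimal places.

seg 1 [0°–62.7°] uniform, h=7: full span → s += 7 → s = 7.0000
seg 2 [62.7°–86.3°] simple-harmonic, h=-5: full span → s += -5 → s = 2.0000
seg 3 [86.3°–269°] cycloidal, h=23: θ=228.9° here. β=142.6, B=182.7. 23·(0.7805 − sin(2π·0.7805)/(2π)) = 21.5453 → s = 23.5453

23.5453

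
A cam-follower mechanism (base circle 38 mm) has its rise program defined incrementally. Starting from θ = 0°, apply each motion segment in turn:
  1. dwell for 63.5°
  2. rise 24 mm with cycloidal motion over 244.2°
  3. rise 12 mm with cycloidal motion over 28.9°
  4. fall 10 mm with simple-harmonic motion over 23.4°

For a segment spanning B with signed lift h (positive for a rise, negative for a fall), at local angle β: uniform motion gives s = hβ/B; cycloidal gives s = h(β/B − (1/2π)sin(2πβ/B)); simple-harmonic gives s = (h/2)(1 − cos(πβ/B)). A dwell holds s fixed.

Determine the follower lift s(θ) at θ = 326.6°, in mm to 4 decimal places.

seg 1 [0°–63.5°] dwell: s stays 0.0000
seg 2 [63.5°–307.7°] cycloidal, h=24: full span → s += 24 → s = 24.0000
seg 3 [307.7°–336.6°] cycloidal, h=12: θ=326.6° here. β=18.9, B=28.9. 12·(0.6540 − sin(2π·0.6540)/(2π)) = 9.4204 → s = 33.4204

33.4204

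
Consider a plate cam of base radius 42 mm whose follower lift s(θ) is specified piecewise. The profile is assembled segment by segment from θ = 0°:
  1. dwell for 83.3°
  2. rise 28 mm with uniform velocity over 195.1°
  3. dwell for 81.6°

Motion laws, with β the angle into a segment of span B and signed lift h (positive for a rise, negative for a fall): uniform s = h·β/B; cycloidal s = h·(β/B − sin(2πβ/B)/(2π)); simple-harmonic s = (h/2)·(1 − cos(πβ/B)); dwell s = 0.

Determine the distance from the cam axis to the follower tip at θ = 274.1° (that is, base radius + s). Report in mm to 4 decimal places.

seg 1 [0°–83.3°] dwell: s stays 0.0000
seg 2 [83.3°–278.4°] uniform, h=28: θ=274.1° here. β=190.8, B=195.1. 28·190.8/195.1 = 27.3829 → s = 27.3829
radial distance = base radius + s = 42 + 27.3829 = 69.3829

69.3829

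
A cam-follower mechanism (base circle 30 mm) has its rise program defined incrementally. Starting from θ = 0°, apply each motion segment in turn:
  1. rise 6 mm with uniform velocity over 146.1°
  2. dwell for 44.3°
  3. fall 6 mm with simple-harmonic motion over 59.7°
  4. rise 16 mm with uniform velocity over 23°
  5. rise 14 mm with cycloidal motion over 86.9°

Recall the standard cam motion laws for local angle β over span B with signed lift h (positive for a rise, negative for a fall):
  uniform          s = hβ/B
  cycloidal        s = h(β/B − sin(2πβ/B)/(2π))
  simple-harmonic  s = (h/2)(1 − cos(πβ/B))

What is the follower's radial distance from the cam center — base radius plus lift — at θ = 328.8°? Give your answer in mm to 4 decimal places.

seg 1 [0°–146.1°] uniform, h=6: full span → s += 6 → s = 6.0000
seg 2 [146.1°–190.4°] dwell: s stays 6.0000
seg 3 [190.4°–250.1°] simple-harmonic, h=-6: full span → s += -6 → s = 0.0000
seg 4 [250.1°–273.1°] uniform, h=16: full span → s += 16 → s = 16.0000
seg 5 [273.1°–360°] cycloidal, h=14: θ=328.8° here. β=55.7, B=86.9. 14·(0.6410 − sin(2π·0.6410)/(2π)) = 10.6990 → s = 26.6990
radial distance = base radius + s = 30 + 26.6990 = 56.6990

56.6990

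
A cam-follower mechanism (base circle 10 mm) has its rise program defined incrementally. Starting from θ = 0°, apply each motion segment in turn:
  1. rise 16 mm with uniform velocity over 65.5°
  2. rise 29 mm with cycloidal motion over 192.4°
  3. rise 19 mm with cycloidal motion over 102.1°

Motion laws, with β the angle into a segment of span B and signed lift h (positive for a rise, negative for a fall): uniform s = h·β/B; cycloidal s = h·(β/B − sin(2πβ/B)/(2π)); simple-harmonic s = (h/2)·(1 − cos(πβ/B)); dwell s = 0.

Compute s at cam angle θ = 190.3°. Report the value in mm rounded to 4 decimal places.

seg 1 [0°–65.5°] uniform, h=16: full span → s += 16 → s = 16.0000
seg 2 [65.5°–257.9°] cycloidal, h=29: θ=190.3° here. β=124.8, B=192.4. 29·(0.6486 − sin(2π·0.6486)/(2π)) = 22.5217 → s = 38.5217

38.5217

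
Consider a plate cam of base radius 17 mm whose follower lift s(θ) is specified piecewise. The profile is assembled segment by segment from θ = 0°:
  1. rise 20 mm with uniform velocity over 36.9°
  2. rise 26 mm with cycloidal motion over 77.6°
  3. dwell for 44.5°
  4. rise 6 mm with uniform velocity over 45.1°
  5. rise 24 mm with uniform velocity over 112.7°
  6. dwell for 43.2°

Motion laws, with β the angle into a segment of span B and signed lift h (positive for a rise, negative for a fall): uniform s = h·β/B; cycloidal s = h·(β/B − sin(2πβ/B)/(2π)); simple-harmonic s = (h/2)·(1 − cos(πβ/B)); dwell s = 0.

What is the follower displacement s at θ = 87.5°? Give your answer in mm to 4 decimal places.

seg 1 [0°–36.9°] uniform, h=20: full span → s += 20 → s = 20.0000
seg 2 [36.9°–114.5°] cycloidal, h=26: θ=87.5° here. β=50.6, B=77.6. 26·(0.6521 − sin(2π·0.6521)/(2π)) = 20.3326 → s = 40.3326

40.3326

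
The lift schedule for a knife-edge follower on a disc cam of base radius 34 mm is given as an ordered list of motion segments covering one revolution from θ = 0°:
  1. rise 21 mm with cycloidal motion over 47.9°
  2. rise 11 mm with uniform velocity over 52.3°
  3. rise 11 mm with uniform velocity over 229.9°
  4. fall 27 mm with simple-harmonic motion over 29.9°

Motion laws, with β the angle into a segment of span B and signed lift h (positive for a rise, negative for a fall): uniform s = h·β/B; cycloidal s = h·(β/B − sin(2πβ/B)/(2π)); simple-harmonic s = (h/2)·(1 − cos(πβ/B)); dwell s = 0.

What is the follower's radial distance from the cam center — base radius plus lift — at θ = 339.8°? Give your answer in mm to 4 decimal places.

seg 1 [0°–47.9°] cycloidal, h=21: full span → s += 21 → s = 21.0000
seg 2 [47.9°–100.2°] uniform, h=11: full span → s += 11 → s = 32.0000
seg 3 [100.2°–330.1°] uniform, h=11: full span → s += 11 → s = 43.0000
seg 4 [330.1°–360°] simple-harmonic, h=-27: θ=339.8° here. β=9.7, B=29.9. -27/2·(1 − cos(π·0.3244)) = -6.4251 → s = 36.5749
radial distance = base radius + s = 34 + 36.5749 = 70.5749

70.5749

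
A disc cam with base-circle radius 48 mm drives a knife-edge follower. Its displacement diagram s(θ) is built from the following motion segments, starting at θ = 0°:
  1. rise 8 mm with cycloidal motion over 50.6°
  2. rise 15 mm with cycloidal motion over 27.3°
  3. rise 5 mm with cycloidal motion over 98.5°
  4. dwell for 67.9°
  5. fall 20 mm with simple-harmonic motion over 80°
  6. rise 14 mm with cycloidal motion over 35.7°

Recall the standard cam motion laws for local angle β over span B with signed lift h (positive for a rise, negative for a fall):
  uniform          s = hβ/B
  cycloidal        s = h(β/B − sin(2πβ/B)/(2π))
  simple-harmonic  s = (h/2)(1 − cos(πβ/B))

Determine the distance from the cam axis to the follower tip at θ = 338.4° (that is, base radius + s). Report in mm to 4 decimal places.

seg 1 [0°–50.6°] cycloidal, h=8: full span → s += 8 → s = 8.0000
seg 2 [50.6°–77.9°] cycloidal, h=15: full span → s += 15 → s = 23.0000
seg 3 [77.9°–176.4°] cycloidal, h=5: full span → s += 5 → s = 28.0000
seg 4 [176.4°–244.3°] dwell: s stays 28.0000
seg 5 [244.3°–324.3°] simple-harmonic, h=-20: full span → s += -20 → s = 8.0000
seg 6 [324.3°–360°] cycloidal, h=14: θ=338.4° here. β=14.1, B=35.7. 14·(0.3950 − sin(2π·0.3950)/(2π)) = 4.1633 → s = 12.1633
radial distance = base radius + s = 48 + 12.1633 = 60.1633

60.1633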